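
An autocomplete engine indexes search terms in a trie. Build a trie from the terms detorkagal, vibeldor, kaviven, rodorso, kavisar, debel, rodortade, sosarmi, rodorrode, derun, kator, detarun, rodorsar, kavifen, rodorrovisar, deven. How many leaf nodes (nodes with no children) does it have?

16

Leaves are exactly the stored words that no other stored word extends.
Those words: "debel", "derun", "detarun", "detorkagal", "deven", "kator", "kavifen", "kavisar", "kaviven", "rodorrode", "rodorrovisar", "rodorsar", "rodorso", "rodortade", "sosarmi", "vibeldor"
Leaf count: 16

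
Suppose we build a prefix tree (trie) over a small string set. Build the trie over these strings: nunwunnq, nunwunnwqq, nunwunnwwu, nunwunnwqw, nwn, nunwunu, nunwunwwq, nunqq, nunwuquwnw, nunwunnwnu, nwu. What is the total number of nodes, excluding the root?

30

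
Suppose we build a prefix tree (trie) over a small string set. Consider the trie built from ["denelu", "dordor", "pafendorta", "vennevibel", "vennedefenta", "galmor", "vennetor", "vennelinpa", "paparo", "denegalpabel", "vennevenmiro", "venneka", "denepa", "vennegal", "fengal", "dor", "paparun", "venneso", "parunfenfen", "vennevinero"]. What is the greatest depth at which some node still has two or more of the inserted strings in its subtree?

7

Equivalently: take the maximum, over all pairs, of their longest common prefix length.
e.g. "vennevibel" and "vennevinero" share the prefix "vennevi" of length 7; no pair shares a longer one.
Longest shared-prefix length: 7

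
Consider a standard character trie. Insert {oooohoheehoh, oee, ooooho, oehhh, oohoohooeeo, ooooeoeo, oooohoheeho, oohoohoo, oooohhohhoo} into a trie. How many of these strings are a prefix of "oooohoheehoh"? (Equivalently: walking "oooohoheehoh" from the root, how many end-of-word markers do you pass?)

Traverse "oooohoheehoh" character by character; count nodes along the way that are marked as word ends.
Prefixes of the query that are stored words: "ooooho", "oooohoheeho", "oooohoheehoh"
Count: 3

3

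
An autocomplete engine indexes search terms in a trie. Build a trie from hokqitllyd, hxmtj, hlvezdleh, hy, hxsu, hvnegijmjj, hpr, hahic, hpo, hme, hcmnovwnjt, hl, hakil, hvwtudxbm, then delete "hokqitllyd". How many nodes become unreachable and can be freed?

9

After clearing the end-marker at "hokqitllyd", prune upward until reaching a node still needed by another word.
The suffix "okqitllyd" (9 nodes) is used only by "hokqitllyd"; the node for "h" still has the child "x", so pruning stops there.
Nodes removed: 9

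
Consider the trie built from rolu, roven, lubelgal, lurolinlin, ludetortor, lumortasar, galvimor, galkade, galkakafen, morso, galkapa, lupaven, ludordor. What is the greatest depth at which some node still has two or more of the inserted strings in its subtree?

5

Look for the deepest trie node that still has at least two words in its subtree.
"galkade" and "galkakafen" agree on "galka" (5 characters) before diverging; nothing deeper is shared.
Longest shared-prefix length: 5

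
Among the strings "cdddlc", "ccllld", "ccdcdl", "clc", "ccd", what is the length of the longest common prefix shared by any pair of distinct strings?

Equivalently: take the maximum, over all pairs, of their longest common prefix length.
e.g. "ccd" and "ccdcdl" share the prefix "ccd" of length 3; no pair shares a longer one.
Longest shared-prefix length: 3

3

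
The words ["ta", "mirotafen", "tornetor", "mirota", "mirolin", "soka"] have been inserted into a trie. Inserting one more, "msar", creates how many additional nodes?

"m" is already a path in the trie; the remaining "sar" must be added.
New nodes needed: |"msar"| − 1 = 4 − 1 = 3.

3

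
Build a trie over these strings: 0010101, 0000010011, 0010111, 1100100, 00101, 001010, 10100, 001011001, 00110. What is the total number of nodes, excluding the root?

33

For each word, the new-node count is its length minus the longest prefix already in the trie:
  "0010101" → 7 new (0, 0, 1, 0, 1, 0, 1)
  "0000010011" → prefix "00" already present; 8 new (0, 0, 0, 1, 0, 0, 1, 1)
  "0010111" → prefix "00101" already present; 2 new (1, 1)
  "1100100" → 7 new (1, 1, 0, 0, 1, 0, 0)
  "00101" → prefix "00101" already present; 0 new (none)
  "001010" → prefix "001010" already present; 0 new (none)
  "10100" → prefix "1" already present; 4 new (0, 1, 0, 0)
  "001011001" → prefix "001011" already present; 3 new (0, 0, 1)
  "00110" → prefix "001" already present; 2 new (1, 0)
Total nodes = 7 + 8 + 2 + 7 + 0 + 0 + 4 + 3 + 2 = 33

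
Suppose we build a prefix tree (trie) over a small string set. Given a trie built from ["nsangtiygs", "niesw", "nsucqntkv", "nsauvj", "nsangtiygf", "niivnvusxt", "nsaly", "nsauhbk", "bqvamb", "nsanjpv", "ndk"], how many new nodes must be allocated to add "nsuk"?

1

"nsu" is already a path in the trie; the remaining "k" must be added.
So 4 − 3 = 1 new nodes.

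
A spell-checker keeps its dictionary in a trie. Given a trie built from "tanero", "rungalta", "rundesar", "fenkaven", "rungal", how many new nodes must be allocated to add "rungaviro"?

4

"runga" is already a path in the trie; the remaining "viro" must be added.
Each of the 4 remaining characters creates one node.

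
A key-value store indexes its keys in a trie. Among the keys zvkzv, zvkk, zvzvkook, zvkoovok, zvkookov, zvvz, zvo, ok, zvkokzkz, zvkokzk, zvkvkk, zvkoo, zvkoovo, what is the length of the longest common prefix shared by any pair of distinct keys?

Look for the deepest trie node that still has at least two words in its subtree.
"zvkokzk" and "zvkokzkz" agree on "zvkokzk" (7 characters) before diverging; nothing deeper is shared.
Longest shared-prefix length: 7

7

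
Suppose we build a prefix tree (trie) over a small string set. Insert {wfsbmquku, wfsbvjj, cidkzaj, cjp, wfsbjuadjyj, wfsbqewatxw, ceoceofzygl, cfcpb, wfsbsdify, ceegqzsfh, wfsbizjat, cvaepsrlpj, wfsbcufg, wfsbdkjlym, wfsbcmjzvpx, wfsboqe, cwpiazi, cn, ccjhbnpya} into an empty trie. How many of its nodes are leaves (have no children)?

Leaves are exactly the stored words that no other stored word extends.
Those words: "ccjhbnpya", "ceegqzsfh", "ceoceofzygl", "cfcpb", "cidkzaj", "cjp", "cn", "cvaepsrlpj", "cwpiazi", "wfsbcmjzvpx", "wfsbcufg", "wfsbdkjlym", "wfsbizjat", "wfsbjuadjyj", "wfsbmquku", "wfsboqe", "wfsbqewatxw", "wfsbsdify", "wfsbvjj"
Leaf count: 19

19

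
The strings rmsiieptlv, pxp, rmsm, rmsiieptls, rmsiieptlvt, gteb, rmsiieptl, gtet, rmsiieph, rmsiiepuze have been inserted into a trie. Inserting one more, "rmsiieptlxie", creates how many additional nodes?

Walking "rmsiieptlxie" from the root, the first 9 characters ("rmsiieptl") follow existing edges; "x" is the first miss.
Each of the 3 remaining characters creates one node.

3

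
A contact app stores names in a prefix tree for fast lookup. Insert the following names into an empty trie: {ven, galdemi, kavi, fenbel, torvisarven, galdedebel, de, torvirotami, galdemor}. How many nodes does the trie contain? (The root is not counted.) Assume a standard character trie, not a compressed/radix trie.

For each word, the new-node count is its length minus the longest prefix already in the trie:
  "ven" → 3 new (v, e, n)
  "galdemi" → 7 new (g, a, l, d, e, m, i)
  "kavi" → 4 new (k, a, v, i)
  "fenbel" → 6 new (f, e, n, b, e, l)
  "torvisarven" → 11 new (t, o, r, v, i, s, a, r, v, e, n)
  "galdedebel" → prefix "galde" already present; 5 new (d, e, b, e, l)
  "de" → 2 new (d, e)
  "torvirotami" → prefix "torvi" already present; 6 new (r, o, t, a, m, i)
  "galdemor" → prefix "galdem" already present; 2 new (o, r)
Total nodes = 3 + 7 + 4 + 6 + 11 + 5 + 2 + 6 + 2 = 46

46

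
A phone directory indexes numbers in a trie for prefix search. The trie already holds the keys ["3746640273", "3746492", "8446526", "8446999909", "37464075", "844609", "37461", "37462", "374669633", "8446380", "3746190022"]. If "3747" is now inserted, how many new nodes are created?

1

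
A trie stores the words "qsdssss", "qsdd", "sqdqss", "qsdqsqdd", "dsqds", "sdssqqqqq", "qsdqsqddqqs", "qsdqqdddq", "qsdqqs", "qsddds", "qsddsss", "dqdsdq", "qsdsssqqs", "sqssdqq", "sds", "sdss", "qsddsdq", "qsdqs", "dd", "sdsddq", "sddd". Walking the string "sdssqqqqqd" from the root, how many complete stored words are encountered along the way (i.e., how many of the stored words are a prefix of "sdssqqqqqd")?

3

Check each prefix of "sdssqqqqqd" against the stored set — each match is an end-marker on the path.
Prefixes of the query that are stored words: "sds", "sdss", "sdssqqqqq"
Count: 3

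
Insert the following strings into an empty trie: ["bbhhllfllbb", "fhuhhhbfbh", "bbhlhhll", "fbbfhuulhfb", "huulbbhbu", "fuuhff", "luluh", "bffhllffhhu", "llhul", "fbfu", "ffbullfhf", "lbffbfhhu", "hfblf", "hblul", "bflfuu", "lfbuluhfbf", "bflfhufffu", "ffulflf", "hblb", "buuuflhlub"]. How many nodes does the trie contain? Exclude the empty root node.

129

Count nodes per top-level branch (shared prefixes stored once):
  'b'-branch (bbhhllfllbb, bbhlhhll, bffhllffhhu, bflfhufffu, bflfuu, buuuflhlub): 45 nodes
  'f'-branch (fbbfhuulhfb, fbfu, ffbullfhf, ffulflf, fhuhhhbfbh, fuuhff): 40 nodes
  'h'-branch (hblb, hblul, hfblf, huulbbhbu): 18 nodes
  'l'-branch (lbffbfhhu, lfbuluhfbf, llhul, luluh): 26 nodes
Sum: 129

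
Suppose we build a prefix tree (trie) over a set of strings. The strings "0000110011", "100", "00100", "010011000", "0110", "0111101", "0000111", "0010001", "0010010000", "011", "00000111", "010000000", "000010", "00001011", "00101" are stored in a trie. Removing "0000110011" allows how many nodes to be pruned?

4

A node on "0000110011"'s path can go only if nothing else ends at it or branches off below it.
The suffix "0011" (4 nodes) is used only by "0000110011"; the node for "000011" still has the child "1", so pruning stops there.
Nodes removed: 4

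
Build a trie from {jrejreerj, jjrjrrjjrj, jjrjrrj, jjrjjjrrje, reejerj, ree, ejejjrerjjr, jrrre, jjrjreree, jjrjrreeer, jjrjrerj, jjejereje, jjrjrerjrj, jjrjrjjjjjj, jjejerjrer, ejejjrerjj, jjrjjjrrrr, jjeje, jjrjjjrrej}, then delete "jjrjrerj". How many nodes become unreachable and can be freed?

0

A node on "jjrjrerj"'s path can go only if nothing else ends at it or branches off below it.
Every node on "jjrjrerj" is still needed (e.g. by "jjrjrerjrj"), so nothing is freed.
Nodes removed: 0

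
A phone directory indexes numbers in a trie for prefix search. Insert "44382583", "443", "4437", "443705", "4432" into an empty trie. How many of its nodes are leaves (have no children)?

3

Leaves are exactly the stored words that no other stored word extends.
Those words: "4432", "443705", "44382583"
Leaf count: 3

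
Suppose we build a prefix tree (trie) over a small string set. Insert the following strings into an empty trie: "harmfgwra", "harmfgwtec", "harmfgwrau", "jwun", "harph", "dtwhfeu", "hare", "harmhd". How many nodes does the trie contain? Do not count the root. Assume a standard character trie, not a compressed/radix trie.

29

Trie structure (* marks end of a word):
(root)
├─ d
│  └─ t
│     └─ w
│        └─ h
│           └─ f
│              └─ e
│                 └─ u *
├─ h
│  └─ a
│     └─ r
│        ├─ e *
│        ├─ m
│        │  ├─ f
│        │  │  └─ g
│        │  │     └─ w
│        │  │        ├─ r
│        │  │        │  └─ a *
│        │  │        │     └─ u *
│        │  │        └─ t
│        │  │           └─ e
│        │  │              └─ c *
│        │  └─ h
│        │     └─ d *
│        └─ p
│           └─ h *
└─ j
   └─ w
      └─ u
         └─ n *
Counting every labelled node above: 29.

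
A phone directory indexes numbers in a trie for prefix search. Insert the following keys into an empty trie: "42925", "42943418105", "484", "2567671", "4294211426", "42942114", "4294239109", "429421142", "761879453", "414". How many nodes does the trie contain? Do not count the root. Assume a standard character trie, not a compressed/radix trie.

44

Trace insertions, counting only characters that open a new branch:
  "42925" → 5 new (4, 2, 9, 2, 5)
  "42943418105" → prefix "429" already present; 8 new (4, 3, 4, 1, 8, 1, 0, 5)
  "484" → prefix "4" already present; 2 new (8, 4)
  "2567671" → 7 new (2, 5, 6, 7, 6, 7, 1)
  "4294211426" → prefix "4294" already present; 6 new (2, 1, 1, 4, 2, 6)
  "42942114" → prefix "42942114" already present; 0 new (none)
  "4294239109" → prefix "42942" already present; 5 new (3, 9, 1, 0, 9)
  "429421142" → prefix "429421142" already present; 0 new (none)
  "761879453" → 9 new (7, 6, 1, 8, 7, 9, 4, 5, 3)
  "414" → prefix "4" already present; 2 new (1, 4)
Total nodes = 5 + 8 + 2 + 7 + 6 + 0 + 5 + 0 + 9 + 2 = 44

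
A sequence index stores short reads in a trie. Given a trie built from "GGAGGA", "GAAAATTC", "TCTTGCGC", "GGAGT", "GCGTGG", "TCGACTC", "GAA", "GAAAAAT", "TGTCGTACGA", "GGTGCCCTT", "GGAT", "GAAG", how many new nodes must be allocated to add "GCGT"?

0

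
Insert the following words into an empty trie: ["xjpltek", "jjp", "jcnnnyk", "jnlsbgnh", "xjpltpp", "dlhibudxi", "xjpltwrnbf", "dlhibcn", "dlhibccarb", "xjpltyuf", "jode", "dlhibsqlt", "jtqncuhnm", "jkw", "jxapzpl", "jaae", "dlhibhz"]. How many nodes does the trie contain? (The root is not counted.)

76

Insert word by word; a character creates a node only if that edge doesn't already exist:
  "xjpltek" → 7 new (x, j, p, l, t, e, k)
  "jjp" → 3 new (j, j, p)
  "jcnnnyk" → prefix "j" already present; 6 new (c, n, n, n, y, k)
  "jnlsbgnh" → prefix "j" already present; 7 new (n, l, s, b, g, n, h)
  "xjpltpp" → prefix "xjplt" already present; 2 new (p, p)
  "dlhibudxi" → 9 new (d, l, h, i, b, u, d, x, i)
  "xjpltwrnbf" → prefix "xjplt" already present; 5 new (w, r, n, b, f)
  "dlhibcn" → prefix "dlhib" already present; 2 new (c, n)
  "dlhibccarb" → prefix "dlhibc" already present; 4 new (c, a, r, b)
  "xjpltyuf" → prefix "xjplt" already present; 3 new (y, u, f)
  "jode" → prefix "j" already present; 3 new (o, d, e)
  "dlhibsqlt" → prefix "dlhib" already present; 4 new (s, q, l, t)
  "jtqncuhnm" → prefix "j" already present; 8 new (t, q, n, c, u, h, n, m)
  "jkw" → prefix "j" already present; 2 new (k, w)
  "jxapzpl" → prefix "j" already present; 6 new (x, a, p, z, p, l)
  "jaae" → prefix "j" already present; 3 new (a, a, e)
  "dlhibhz" → prefix "dlhib" already present; 2 new (h, z)
Total nodes = 7 + 3 + 6 + 7 + 2 + 9 + 5 + 2 + 4 + 3 + 3 + 4 + 8 + 2 + 6 + 3 + 2 = 76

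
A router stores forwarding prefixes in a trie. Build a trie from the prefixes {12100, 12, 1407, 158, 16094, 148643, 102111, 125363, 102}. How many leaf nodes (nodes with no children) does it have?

7

Leaves are exactly the stored words that no other stored word extends.
Those words: "102111", "12100", "125363", "1407", "148643", "158", "16094"
Leaf count: 7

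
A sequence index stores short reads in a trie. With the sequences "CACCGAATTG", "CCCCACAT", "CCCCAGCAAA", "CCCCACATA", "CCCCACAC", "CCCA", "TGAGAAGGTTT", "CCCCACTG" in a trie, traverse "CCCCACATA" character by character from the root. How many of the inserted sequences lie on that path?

Traverse "CCCCACATA" character by character; count nodes along the way that are marked as word ends.
Prefixes of the query that are stored words: "CCCCACAT", "CCCCACATA"
Count: 2

2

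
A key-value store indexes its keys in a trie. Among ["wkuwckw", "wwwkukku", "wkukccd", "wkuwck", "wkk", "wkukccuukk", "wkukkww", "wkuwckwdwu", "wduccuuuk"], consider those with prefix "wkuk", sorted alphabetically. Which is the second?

wkukccuukk

DFS of the "wkuk" subtree visits, in order: "wkukccd", "wkukccuukk", "wkukkww"
Position 2: wkukccuukk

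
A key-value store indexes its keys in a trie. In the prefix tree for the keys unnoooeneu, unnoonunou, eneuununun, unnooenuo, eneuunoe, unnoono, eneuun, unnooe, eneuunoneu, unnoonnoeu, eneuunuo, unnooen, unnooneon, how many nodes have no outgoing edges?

10

Leaves are exactly the stored words that no other stored word extends.
Those words: "eneuunoe", "eneuunoneu", "eneuununun", "eneuunuo", "unnooenuo", "unnooneon", "unnoonnoeu", "unnoono", "unnoonunou", "unnoooeneu"
Leaf count: 10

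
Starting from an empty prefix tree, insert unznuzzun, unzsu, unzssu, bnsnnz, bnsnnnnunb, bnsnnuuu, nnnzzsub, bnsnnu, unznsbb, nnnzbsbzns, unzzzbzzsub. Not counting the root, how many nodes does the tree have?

52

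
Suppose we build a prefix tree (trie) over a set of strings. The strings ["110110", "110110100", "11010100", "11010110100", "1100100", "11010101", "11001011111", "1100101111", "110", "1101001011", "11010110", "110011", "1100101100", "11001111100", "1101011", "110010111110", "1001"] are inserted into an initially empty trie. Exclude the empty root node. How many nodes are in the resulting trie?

Count nodes per top-level branch (shared prefixes stored once):
  '1'-branch (1001, 110, 1100100, 1100101100, 1100101111, 11001011111, 110010111110, 110011, 11001111100, 1101001011, 11010100, 11010101, 1101011, 11010110, 11010110100, 110110, 110110100): 45 nodes
Sum: 45

45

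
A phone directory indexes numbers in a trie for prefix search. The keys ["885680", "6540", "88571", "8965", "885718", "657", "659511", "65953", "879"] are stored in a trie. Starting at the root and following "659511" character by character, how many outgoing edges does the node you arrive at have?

0

Walk "659511" from the root, arriving at one node.
No stored string extends past "659511".
That node has 0 child edges.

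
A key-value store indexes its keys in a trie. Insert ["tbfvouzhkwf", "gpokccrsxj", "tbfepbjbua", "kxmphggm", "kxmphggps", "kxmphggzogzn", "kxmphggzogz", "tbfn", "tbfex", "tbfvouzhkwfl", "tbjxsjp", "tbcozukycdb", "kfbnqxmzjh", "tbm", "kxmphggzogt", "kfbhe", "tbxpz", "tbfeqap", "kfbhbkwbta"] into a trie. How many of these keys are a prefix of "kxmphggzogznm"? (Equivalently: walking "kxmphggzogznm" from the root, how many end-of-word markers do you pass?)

Check each prefix of "kxmphggzogznm" against the stored set — each match is an end-marker on the path.
Prefixes of the query that are stored words: "kxmphggzogz", "kxmphggzogzn"
Count: 2

2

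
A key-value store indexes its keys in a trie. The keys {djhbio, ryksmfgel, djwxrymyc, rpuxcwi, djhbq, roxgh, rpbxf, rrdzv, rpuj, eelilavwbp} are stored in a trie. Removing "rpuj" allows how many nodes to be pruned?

1

After clearing the end-marker at "rpuj", prune upward until reaching a node still needed by another word.
The suffix "j" (1 node) is used only by "rpuj"; the node for "rpu" still has the child "x", so pruning stops there.
Nodes removed: 1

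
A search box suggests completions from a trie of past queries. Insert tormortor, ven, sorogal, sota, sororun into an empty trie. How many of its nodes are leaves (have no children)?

A leaf is a node with no children — equivalently, the end of a word that is not a proper prefix of any other stored word.
Those words: "sorogal", "sororun", "sota", "tormortor", "ven"
Leaf count: 5

5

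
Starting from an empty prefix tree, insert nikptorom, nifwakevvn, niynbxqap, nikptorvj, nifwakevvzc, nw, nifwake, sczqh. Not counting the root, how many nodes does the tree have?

34

Trace insertions, counting only characters that open a new branch:
  "nikptorom" → 9 new (n, i, k, p, t, o, r, o, m)
  "nifwakevvn" → prefix "ni" already present; 8 new (f, w, a, k, e, v, v, n)
  "niynbxqap" → prefix "ni" already present; 7 new (y, n, b, x, q, a, p)
  "nikptorvj" → prefix "nikptor" already present; 2 new (v, j)
  "nifwakevvzc" → prefix "nifwakevv" already present; 2 new (z, c)
  "nw" → prefix "n" already present; 1 new (w)
  "nifwake" → prefix "nifwake" already present; 0 new (none)
  "sczqh" → 5 new (s, c, z, q, h)
Total nodes = 9 + 8 + 7 + 2 + 2 + 1 + 0 + 5 = 34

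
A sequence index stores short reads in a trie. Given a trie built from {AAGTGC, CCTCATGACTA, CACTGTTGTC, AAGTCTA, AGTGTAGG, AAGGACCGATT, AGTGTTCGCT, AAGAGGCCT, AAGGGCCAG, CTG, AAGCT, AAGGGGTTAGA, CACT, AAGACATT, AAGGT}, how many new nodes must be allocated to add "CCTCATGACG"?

1

Walking "CCTCATGACG" from the root, the first 9 characters ("CCTCATGAC") follow existing edges; "G" is the first miss.
Each of the 1 remaining characters creates one node.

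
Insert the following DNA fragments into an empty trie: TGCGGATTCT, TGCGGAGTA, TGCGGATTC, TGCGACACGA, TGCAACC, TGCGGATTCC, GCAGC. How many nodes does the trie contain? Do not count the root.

Count nodes per top-level branch (shared prefixes stored once):
  'G'-branch (GCAGC): 5 nodes
  'T'-branch (TGCAACC, TGCGACACGA, TGCGGAGTA, TGCGGATTC, TGCGGATTCC, TGCGGATTCT): 24 nodes
Sum: 29

29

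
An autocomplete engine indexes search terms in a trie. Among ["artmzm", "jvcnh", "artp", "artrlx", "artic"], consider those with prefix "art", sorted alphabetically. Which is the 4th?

artrlx

Filter for "art…" and sort: "artic", "artmzm", "artp", "artrlx"
The 4th is artrlx.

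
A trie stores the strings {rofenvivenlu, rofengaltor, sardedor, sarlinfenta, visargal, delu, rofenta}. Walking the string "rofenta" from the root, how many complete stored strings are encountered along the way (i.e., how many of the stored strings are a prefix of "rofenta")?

1

Walk "rofenta" from the root; an end-of-word marker is hit whenever a stored word is a prefix of "rofenta".
Prefixes of the query that are stored words: "rofenta"
Count: 1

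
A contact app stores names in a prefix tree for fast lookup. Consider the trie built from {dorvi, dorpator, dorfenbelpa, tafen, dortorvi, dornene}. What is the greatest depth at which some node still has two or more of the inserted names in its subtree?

3

Look for the deepest trie node that still has at least two words in its subtree.
e.g. "dorfenbelpa" and "dornene" share the prefix "dor" of length 3; no pair shares a longer one.
Longest shared-prefix length: 3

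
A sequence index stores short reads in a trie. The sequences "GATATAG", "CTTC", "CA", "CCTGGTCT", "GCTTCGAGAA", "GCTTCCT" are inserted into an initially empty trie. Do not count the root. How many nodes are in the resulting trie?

30

Insert word by word; a character creates a node only if that edge doesn't already exist:
  "GATATAG" → 7 new (G, A, T, A, T, A, G)
  "CTTC" → 4 new (C, T, T, C)
  "CA" → prefix "C" already present; 1 new (A)
  "CCTGGTCT" → prefix "C" already present; 7 new (C, T, G, G, T, C, T)
  "GCTTCGAGAA" → prefix "G" already present; 9 new (C, T, T, C, G, A, G, A, A)
  "GCTTCCT" → prefix "GCTTC" already present; 2 new (C, T)
Total nodes = 7 + 4 + 1 + 7 + 9 + 2 = 30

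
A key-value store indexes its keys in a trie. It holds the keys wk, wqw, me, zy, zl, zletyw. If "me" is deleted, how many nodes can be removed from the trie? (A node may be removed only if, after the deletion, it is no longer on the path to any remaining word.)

2

Walk "me" from the leaf back toward the root, removing each node that no remaining word uses.
No other word shares any prefix with "me", so all 2 of its nodes go.
Nodes removed: 2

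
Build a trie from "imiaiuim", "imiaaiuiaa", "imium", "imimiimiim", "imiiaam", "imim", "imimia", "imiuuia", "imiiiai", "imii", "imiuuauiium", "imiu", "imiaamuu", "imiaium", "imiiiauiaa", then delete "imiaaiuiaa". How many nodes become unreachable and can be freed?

After clearing the end-marker at "imiaaiuiaa", prune upward until reaching a node still needed by another word.
The suffix "iuiaa" (5 nodes) is used only by "imiaaiuiaa"; the node for "imiaa" still has the child "m", so pruning stops there.
Nodes removed: 5

5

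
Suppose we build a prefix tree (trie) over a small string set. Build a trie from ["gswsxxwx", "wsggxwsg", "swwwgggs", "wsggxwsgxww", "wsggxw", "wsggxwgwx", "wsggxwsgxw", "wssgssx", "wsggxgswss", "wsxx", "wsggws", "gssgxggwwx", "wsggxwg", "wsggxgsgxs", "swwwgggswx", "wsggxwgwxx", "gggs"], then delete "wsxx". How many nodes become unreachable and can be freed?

After clearing the end-marker at "wsxx", prune upward until reaching a node still needed by another word.
The suffix "xx" (2 nodes) is used only by "wsxx"; the node for "ws" still has the child "g", so pruning stops there.
Nodes removed: 2

2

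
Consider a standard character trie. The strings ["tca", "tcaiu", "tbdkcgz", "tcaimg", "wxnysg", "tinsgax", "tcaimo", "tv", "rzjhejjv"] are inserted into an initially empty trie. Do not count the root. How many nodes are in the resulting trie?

For each word, the new-node count is its length minus the longest prefix already in the trie:
  "tca" → 3 new (t, c, a)
  "tcaiu" → prefix "tca" already present; 2 new (i, u)
  "tbdkcgz" → prefix "t" already present; 6 new (b, d, k, c, g, z)
  "tcaimg" → prefix "tcai" already present; 2 new (m, g)
  "wxnysg" → 6 new (w, x, n, y, s, g)
  "tinsgax" → prefix "t" already present; 6 new (i, n, s, g, a, x)
  "tcaimo" → prefix "tcaim" already present; 1 new (o)
  "tv" → prefix "t" already present; 1 new (v)
  "rzjhejjv" → 8 new (r, z, j, h, e, j, j, v)
Total nodes = 3 + 2 + 6 + 2 + 6 + 6 + 1 + 1 + 8 = 35

35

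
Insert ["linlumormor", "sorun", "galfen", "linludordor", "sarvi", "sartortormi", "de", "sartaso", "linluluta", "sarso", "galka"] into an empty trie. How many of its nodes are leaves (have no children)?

A leaf is a node with no children — equivalently, the end of a word that is not a proper prefix of any other stored word.
Those words: "de", "galfen", "galka", "linludordor", "linluluta", "linlumormor", "sarso", "sartaso", "sartortormi", "sarvi", "sorun"
Leaf count: 11

11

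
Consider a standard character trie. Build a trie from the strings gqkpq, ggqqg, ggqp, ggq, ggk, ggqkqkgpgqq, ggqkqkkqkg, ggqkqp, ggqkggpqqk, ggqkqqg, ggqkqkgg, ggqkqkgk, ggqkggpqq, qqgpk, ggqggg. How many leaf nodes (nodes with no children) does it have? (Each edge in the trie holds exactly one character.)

13

A leaf is a node with no children — equivalently, the end of a word that is not a proper prefix of any other stored word.
Those words: "ggk", "ggqggg", "ggqkggpqqk", "ggqkqkgg", "ggqkqkgk", "ggqkqkgpgqq", "ggqkqkkqkg", "ggqkqp", "ggqkqqg", "ggqp", "ggqqg", "gqkpq", "qqgpk"
Leaf count: 13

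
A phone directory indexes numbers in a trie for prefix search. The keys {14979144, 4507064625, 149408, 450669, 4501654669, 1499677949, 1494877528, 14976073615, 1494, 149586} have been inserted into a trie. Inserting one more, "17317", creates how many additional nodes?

"1" is already a path in the trie; the remaining "7317" must be added.
So 5 − 1 = 4 new nodes.

4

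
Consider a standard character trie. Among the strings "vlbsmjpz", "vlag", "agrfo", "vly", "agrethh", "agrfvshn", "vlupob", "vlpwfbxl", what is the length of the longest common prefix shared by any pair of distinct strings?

Look for the deepest trie node that still has at least two words in its subtree.
e.g. "agrfo" and "agrfvshn" share the prefix "agrf" of length 4; no pair shares a longer one.
Longest shared-prefix length: 4

4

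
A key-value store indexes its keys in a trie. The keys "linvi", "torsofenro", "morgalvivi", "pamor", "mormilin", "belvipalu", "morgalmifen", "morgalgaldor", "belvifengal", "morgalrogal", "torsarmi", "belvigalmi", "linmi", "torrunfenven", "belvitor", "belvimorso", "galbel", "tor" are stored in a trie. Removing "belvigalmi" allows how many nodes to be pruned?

5

After clearing the end-marker at "belvigalmi", prune upward until reaching a node still needed by another word.
The suffix "galmi" (5 nodes) is used only by "belvigalmi"; the node for "belvi" still has the child "p", so pruning stops there.
Nodes removed: 5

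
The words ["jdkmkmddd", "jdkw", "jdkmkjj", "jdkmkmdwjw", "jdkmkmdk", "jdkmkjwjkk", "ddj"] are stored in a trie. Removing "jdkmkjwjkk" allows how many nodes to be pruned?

4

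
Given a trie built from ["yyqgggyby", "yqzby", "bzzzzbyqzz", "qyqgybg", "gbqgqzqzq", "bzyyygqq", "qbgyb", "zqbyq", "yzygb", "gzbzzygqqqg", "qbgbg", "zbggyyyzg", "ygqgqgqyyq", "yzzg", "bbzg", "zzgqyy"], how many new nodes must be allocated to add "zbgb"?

"zbg" is already a path in the trie; the remaining "b" must be added.
Each of the 1 remaining characters creates one node.

1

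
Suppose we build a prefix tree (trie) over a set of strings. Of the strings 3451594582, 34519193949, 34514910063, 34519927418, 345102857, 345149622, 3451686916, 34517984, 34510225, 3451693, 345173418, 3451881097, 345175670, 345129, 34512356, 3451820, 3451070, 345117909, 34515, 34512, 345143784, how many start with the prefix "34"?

Walk to "34"; the words in its subtree are exactly those with that prefix.
Matches: "34510225", "345102857", "3451070", "345117909", "34512", "34512356", "345129", "345143784", "34514910063", "345149622", "34515", "3451594582", "3451686916", "3451693", "345173418", "345175670", "34517984", "3451820", "3451881097", "34519193949", "34519927418"
Count: 21

21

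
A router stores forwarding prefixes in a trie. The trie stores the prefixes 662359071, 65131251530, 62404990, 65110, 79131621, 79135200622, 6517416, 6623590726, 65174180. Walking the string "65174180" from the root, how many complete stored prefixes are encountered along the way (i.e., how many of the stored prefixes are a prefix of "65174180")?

Walk "65174180" from the root; an end-of-word marker is hit whenever a stored word is a prefix of "65174180".
Prefixes of the query that are stored words: "65174180"
Count: 1

1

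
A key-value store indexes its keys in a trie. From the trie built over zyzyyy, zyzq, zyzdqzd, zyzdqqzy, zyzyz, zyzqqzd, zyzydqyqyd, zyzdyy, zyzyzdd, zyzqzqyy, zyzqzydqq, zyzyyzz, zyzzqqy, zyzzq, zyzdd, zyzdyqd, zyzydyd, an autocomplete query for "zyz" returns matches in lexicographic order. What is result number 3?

DFS of the "zyz" subtree visits, in order: "zyzdd", "zyzdqqzy", "zyzdqzd", "zyzdyqd", "zyzdyy", "zyzq", "zyzqqzd", "zyzqzqyy", "zyzqzydqq", "zyzydqyqyd", "zyzydyd", "zyzyyy", "zyzyyzz", "zyzyz", "zyzyzdd", "zyzzq", "zyzzqqy"
Position 3: zyzdqzd

zyzdqzd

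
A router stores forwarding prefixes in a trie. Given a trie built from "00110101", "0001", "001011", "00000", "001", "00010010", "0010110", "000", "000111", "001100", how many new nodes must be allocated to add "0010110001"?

"0010110" is already a path in the trie; the remaining "001" must be added.
Each of the 3 remaining characters creates one node.

3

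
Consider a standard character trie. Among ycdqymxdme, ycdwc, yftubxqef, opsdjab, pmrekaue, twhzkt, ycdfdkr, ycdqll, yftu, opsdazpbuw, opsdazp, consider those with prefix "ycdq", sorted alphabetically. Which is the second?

ycdqymxdme

DFS of the "ycdq" subtree visits, in order: "ycdqll", "ycdqymxdme"
The 2nd is ycdqymxdme.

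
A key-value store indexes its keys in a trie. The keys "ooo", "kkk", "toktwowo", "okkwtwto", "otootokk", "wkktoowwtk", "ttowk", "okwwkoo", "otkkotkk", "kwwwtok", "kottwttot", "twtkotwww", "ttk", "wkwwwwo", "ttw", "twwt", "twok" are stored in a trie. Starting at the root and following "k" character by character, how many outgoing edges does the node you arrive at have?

The children of the "k" node are the distinct next characters among strings starting with "k".
Characters that immediately follow "k" among the stored strings: {k, o, w}.
That node has 3 child edges.

3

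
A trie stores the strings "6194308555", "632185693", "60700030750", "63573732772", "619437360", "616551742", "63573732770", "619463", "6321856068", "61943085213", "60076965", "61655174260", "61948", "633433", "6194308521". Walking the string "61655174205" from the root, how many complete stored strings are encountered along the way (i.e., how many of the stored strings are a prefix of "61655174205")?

1

Traverse "61655174205" character by character; count nodes along the way that are marked as word ends.
Prefixes of the query that are stored words: "616551742"
Count: 1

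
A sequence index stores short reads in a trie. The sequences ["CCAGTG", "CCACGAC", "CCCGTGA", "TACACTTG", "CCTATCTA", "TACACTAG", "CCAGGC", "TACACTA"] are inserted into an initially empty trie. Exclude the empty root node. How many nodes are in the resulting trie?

Trie structure (* marks end of a word):
(root)
├─ C
│  └─ C
│     ├─ A
│     │  ├─ C
│     │  │  └─ G
│     │  │     └─ A
│     │  │        └─ C *
│     │  └─ G
│     │     ├─ G
│     │     │  └─ C *
│     │     └─ T
│     │        └─ G *
│     ├─ C
│     │  └─ G
│     │     └─ T
│     │        └─ G
│     │           └─ A *
│     └─ T
│        └─ A
│           └─ T
│              └─ C
│                 └─ T
│                    └─ A *
└─ T
   └─ A
      └─ C
         └─ A
            └─ C
               └─ T
                  ├─ A *
                  │  └─ G *
                  └─ T
                     └─ G *
Counting every labelled node above: 33.

33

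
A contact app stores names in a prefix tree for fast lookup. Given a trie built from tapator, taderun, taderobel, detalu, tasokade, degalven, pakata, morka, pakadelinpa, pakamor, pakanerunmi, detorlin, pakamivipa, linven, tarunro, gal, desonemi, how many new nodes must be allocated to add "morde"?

"mor" is already a path in the trie; the remaining "de" must be added.
So 5 − 3 = 2 new nodes.

2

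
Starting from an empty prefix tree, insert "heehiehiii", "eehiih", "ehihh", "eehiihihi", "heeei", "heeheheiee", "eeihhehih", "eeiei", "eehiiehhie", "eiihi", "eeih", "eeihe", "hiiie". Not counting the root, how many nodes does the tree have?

54

For each word, the new-node count is its length minus the longest prefix already in the trie:
  "heehiehiii" → 10 new (h, e, e, h, i, e, h, i, i, i)
  "eehiih" → 6 new (e, e, h, i, i, h)
  "ehihh" → prefix "e" already present; 4 new (h, i, h, h)
  "eehiihihi" → prefix "eehiih" already present; 3 new (i, h, i)
  "heeei" → prefix "hee" already present; 2 new (e, i)
  "heeheheiee" → prefix "heeh" already present; 6 new (e, h, e, i, e, e)
  "eeihhehih" → prefix "ee" already present; 7 new (i, h, h, e, h, i, h)
  "eeiei" → prefix "eei" already present; 2 new (e, i)
  "eehiiehhie" → prefix "eehii" already present; 5 new (e, h, h, i, e)
  "eiihi" → prefix "e" already present; 4 new (i, i, h, i)
  "eeih" → prefix "eeih" already present; 0 new (none)
  "eeihe" → prefix "eeih" already present; 1 new (e)
  "hiiie" → prefix "h" already present; 4 new (i, i, i, e)
Total nodes = 10 + 6 + 4 + 3 + 2 + 6 + 7 + 2 + 5 + 4 + 0 + 1 + 4 = 54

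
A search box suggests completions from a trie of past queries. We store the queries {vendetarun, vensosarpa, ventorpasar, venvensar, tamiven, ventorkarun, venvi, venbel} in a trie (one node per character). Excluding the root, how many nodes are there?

Trace insertions, counting only characters that open a new branch:
  "vendetarun" → 10 new (v, e, n, d, e, t, a, r, u, n)
  "vensosarpa" → prefix "ven" already present; 7 new (s, o, s, a, r, p, a)
  "ventorpasar" → prefix "ven" already present; 8 new (t, o, r, p, a, s, a, r)
  "venvensar" → prefix "ven" already present; 6 new (v, e, n, s, a, r)
  "tamiven" → 7 new (t, a, m, i, v, e, n)
  "ventorkarun" → prefix "ventor" already present; 5 new (k, a, r, u, n)
  "venvi" → prefix "venv" already present; 1 new (i)
  "venbel" → prefix "ven" already present; 3 new (b, e, l)
Total nodes = 10 + 7 + 8 + 6 + 7 + 5 + 1 + 3 = 47

47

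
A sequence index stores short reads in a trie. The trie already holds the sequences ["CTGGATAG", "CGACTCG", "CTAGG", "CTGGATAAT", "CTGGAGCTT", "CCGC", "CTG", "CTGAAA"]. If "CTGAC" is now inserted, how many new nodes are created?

1

Walking "CTGAC" from the root, the first 4 characters ("CTGA") follow existing edges; "C" is the first miss.
New nodes needed: |"CTGAC"| − 4 = 5 − 4 = 1.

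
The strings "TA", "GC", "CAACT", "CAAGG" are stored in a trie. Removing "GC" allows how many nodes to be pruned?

2

Walk "GC" from the leaf back toward the root, removing each node that no remaining word uses.
No other word shares any prefix with "GC", so all 2 of its nodes go.
Nodes removed: 2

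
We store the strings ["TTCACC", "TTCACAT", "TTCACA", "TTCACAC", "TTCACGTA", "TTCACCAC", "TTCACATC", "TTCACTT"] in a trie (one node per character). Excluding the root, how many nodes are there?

17

Count nodes per top-level branch (shared prefixes stored once):
  'T'-branch (TTCACA, TTCACAC, TTCACAT, TTCACATC, TTCACC, TTCACCAC, TTCACGTA, TTCACTT): 17 nodes
Sum: 17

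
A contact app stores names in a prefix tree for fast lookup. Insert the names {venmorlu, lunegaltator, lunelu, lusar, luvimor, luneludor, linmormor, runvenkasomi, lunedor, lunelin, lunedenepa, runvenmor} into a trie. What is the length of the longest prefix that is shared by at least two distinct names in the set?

Equivalently: take the maximum, over all pairs, of their longest common prefix length.
e.g. "lunelu" and "luneludor" share the prefix "lunelu" of length 6; no pair shares a longer one.
Longest shared-prefix length: 6

6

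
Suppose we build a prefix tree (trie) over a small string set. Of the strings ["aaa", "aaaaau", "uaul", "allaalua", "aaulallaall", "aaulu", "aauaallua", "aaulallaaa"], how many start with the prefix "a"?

7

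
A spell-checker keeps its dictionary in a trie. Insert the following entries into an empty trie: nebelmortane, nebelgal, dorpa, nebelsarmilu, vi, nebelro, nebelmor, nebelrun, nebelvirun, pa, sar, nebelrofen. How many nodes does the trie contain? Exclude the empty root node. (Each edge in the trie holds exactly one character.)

Count nodes per top-level branch (shared prefixes stored once):
  'd'-branch (dorpa): 5 nodes
  'n'-branch (nebelgal, nebelmor, nebelmortane, nebelro, nebelrofen, nebelrun, nebelsarmilu, nebelvirun): 34 nodes
  'p'-branch (pa): 2 nodes
  's'-branch (sar): 3 nodes
  'v'-branch (vi): 2 nodes
Sum: 46

46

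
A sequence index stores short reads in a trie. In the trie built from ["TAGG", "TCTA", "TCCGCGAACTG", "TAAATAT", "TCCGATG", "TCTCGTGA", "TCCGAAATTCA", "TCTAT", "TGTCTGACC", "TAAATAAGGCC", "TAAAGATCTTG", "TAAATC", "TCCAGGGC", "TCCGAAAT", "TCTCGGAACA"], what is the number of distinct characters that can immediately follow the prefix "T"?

3

The children of the "T" node are the distinct next characters among strings starting with "T".
Distinct next characters after "T": A, C, G.
That node has 3 child edges.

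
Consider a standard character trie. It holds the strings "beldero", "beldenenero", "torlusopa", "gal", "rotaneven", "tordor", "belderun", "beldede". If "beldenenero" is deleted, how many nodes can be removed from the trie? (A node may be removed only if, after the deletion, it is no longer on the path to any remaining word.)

After clearing the end-marker at "beldenenero", prune upward until reaching a node still needed by another word.
The suffix "nenero" (6 nodes) is used only by "beldenenero"; the node for "belde" still has the child "r", so pruning stops there.
Nodes removed: 6

6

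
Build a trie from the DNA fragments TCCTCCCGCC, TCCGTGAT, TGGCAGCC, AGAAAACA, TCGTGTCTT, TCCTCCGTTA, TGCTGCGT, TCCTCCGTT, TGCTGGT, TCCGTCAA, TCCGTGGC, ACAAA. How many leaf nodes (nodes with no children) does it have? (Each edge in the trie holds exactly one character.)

11

Leaves are exactly the stored words that no other stored word extends.
Those words: "ACAAA", "AGAAAACA", "TCCGTCAA", "TCCGTGAT", "TCCGTGGC", "TCCTCCCGCC", "TCCTCCGTTA", "TCGTGTCTT", "TGCTGCGT", "TGCTGGT", "TGGCAGCC"
Leaf count: 11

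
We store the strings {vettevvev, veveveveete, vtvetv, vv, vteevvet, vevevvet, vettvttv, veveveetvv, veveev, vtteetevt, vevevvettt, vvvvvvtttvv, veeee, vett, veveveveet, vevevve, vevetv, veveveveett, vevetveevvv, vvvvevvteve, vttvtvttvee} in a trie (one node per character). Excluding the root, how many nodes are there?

87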